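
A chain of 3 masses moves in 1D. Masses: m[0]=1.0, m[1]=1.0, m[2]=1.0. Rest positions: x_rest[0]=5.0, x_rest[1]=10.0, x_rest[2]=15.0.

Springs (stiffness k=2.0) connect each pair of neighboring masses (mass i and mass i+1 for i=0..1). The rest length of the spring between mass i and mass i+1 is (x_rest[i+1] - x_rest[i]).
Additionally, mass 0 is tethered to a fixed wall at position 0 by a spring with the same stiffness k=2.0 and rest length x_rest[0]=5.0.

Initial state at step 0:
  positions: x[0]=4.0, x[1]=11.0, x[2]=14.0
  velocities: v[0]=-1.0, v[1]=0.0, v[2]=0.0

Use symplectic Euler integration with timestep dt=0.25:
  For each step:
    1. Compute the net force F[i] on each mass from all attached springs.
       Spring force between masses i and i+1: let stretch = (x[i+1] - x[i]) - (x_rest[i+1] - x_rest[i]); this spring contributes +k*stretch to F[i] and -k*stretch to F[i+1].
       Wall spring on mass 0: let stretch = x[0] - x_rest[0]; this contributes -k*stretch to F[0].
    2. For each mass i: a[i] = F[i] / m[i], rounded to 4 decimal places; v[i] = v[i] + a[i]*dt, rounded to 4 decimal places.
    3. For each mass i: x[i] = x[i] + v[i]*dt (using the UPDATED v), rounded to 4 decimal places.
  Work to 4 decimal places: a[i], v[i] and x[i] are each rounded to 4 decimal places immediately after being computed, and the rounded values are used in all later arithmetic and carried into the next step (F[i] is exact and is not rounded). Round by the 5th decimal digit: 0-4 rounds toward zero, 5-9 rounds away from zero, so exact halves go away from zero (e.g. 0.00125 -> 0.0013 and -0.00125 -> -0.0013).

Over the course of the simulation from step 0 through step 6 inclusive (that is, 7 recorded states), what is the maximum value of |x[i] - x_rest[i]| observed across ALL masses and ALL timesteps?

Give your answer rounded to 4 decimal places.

Step 0: x=[4.0000 11.0000 14.0000] v=[-1.0000 0.0000 0.0000]
Step 1: x=[4.1250 10.5000 14.2500] v=[0.5000 -2.0000 1.0000]
Step 2: x=[4.5313 9.6719 14.6563] v=[1.6250 -3.3125 1.6250]
Step 3: x=[5.0137 8.8243 15.0645] v=[1.9297 -3.3906 1.6328]
Step 4: x=[5.3458 8.2804 15.3177] v=[1.3282 -2.1758 1.0127]
Step 5: x=[5.3765 8.2493 15.3162] v=[0.1226 -0.1245 -0.0060]
Step 6: x=[5.0942 8.7425 15.0563] v=[-1.1293 1.9726 -1.0395]
Max displacement = 1.7507

Answer: 1.7507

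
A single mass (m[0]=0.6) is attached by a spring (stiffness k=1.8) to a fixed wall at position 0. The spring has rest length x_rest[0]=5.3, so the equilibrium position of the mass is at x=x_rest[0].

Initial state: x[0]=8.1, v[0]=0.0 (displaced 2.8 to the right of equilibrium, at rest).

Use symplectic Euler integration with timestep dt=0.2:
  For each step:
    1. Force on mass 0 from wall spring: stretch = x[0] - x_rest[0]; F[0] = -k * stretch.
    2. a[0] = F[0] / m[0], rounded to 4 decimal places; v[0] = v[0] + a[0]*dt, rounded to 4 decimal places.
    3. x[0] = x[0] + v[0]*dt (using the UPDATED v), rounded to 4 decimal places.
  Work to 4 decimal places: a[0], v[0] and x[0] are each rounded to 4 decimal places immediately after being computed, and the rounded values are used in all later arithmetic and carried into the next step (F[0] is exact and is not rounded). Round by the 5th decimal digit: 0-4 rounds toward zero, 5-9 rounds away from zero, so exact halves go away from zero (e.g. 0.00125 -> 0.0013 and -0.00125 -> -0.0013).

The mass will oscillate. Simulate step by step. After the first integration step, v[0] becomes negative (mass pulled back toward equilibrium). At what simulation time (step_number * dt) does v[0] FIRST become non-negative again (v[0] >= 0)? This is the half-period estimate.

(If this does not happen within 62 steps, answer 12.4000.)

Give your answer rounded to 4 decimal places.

Step 0: x=[8.1000] v=[0.0000]
Step 1: x=[7.7640] v=[-1.6800]
Step 2: x=[7.1323] v=[-3.1584]
Step 3: x=[6.2807] v=[-4.2578]
Step 4: x=[5.3115] v=[-4.8462]
Step 5: x=[4.3409] v=[-4.8531]
Step 6: x=[3.4854] v=[-4.2776]
Step 7: x=[2.8476] v=[-3.1888]
Step 8: x=[2.5041] v=[-1.7174]
Step 9: x=[2.4961] v=[-0.0399]
Step 10: x=[2.8246] v=[1.6424]
First v>=0 after going negative at step 10, time=2.0000

Answer: 2.0000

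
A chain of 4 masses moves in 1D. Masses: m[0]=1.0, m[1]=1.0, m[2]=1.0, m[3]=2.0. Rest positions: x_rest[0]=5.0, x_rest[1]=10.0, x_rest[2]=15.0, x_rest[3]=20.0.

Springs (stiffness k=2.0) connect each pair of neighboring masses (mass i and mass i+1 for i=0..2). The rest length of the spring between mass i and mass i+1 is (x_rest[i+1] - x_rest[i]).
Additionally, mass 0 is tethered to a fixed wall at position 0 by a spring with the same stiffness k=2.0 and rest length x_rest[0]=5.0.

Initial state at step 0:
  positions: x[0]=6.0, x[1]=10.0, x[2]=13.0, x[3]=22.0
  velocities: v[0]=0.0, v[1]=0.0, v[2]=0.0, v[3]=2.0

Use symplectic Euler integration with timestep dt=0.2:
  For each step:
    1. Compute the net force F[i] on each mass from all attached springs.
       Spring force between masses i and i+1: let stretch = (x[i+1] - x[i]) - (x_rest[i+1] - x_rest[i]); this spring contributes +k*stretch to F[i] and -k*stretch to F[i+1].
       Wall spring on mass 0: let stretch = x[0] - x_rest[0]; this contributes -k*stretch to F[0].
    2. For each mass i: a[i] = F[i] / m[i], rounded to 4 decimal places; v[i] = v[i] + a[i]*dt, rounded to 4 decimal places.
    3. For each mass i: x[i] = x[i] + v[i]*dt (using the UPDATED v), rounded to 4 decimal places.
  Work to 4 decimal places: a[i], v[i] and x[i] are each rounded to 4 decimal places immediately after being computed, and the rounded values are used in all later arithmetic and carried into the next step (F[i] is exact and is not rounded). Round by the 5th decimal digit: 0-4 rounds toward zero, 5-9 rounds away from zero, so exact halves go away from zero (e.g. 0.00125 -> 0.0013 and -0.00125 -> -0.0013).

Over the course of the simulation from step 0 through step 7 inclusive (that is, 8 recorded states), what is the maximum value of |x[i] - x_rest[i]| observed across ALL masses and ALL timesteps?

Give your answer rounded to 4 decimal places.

Answer: 4.0825

Derivation:
Step 0: x=[6.0000 10.0000 13.0000 22.0000] v=[0.0000 0.0000 0.0000 2.0000]
Step 1: x=[5.8400 9.9200 13.4800 22.2400] v=[-0.8000 -0.4000 2.4000 1.2000]
Step 2: x=[5.5392 9.7984 14.3760 22.3296] v=[-1.5040 -0.6080 4.4800 0.4480]
Step 3: x=[5.1360 9.7023 15.5421 22.3011] v=[-2.0160 -0.4806 5.8304 -0.1427]
Step 4: x=[4.6872 9.7081 16.7817 22.2022] v=[-2.2439 0.0288 6.1981 -0.4945]
Step 5: x=[4.2651 9.8781 17.8891 22.0865] v=[-2.1104 0.8499 5.5369 -0.5786]
Step 6: x=[3.9509 10.2399 18.6914 22.0029] v=[-1.5712 1.8091 4.0115 -0.4181]
Step 7: x=[3.8237 10.7747 19.0825 21.9868] v=[-0.6360 2.6741 1.9555 -0.0804]
Max displacement = 4.0825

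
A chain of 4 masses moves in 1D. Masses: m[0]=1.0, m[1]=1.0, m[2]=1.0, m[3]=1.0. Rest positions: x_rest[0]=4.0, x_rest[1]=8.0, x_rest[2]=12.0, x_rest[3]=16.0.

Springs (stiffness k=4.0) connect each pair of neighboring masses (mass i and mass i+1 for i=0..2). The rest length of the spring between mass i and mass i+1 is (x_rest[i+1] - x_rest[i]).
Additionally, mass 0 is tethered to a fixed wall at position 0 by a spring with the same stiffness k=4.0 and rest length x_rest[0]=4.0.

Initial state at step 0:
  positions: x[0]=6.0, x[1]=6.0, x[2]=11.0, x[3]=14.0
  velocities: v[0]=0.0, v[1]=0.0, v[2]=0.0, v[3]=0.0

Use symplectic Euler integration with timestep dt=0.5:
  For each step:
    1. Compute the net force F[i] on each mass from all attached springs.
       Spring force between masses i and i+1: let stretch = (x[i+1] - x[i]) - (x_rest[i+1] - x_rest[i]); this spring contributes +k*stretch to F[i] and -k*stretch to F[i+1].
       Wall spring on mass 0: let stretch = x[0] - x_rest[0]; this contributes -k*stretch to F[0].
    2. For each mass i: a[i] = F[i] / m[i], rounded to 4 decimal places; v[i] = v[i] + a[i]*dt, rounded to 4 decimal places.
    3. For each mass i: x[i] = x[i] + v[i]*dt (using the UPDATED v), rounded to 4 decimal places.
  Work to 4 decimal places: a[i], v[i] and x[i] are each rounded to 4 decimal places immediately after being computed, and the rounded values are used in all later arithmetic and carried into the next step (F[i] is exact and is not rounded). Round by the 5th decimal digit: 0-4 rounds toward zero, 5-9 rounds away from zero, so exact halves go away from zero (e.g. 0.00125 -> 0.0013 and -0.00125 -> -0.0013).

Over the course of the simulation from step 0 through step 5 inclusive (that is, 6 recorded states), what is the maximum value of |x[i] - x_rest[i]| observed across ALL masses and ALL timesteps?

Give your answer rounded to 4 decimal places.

Step 0: x=[6.0000 6.0000 11.0000 14.0000] v=[0.0000 0.0000 0.0000 0.0000]
Step 1: x=[0.0000 11.0000 9.0000 15.0000] v=[-12.0000 10.0000 -4.0000 2.0000]
Step 2: x=[5.0000 3.0000 15.0000 14.0000] v=[10.0000 -16.0000 12.0000 -2.0000]
Step 3: x=[3.0000 9.0000 8.0000 18.0000] v=[-4.0000 12.0000 -14.0000 8.0000]
Step 4: x=[4.0000 8.0000 12.0000 16.0000] v=[2.0000 -2.0000 8.0000 -4.0000]
Step 5: x=[5.0000 7.0000 16.0000 14.0000] v=[2.0000 -2.0000 8.0000 -4.0000]
Max displacement = 5.0000

Answer: 5.0000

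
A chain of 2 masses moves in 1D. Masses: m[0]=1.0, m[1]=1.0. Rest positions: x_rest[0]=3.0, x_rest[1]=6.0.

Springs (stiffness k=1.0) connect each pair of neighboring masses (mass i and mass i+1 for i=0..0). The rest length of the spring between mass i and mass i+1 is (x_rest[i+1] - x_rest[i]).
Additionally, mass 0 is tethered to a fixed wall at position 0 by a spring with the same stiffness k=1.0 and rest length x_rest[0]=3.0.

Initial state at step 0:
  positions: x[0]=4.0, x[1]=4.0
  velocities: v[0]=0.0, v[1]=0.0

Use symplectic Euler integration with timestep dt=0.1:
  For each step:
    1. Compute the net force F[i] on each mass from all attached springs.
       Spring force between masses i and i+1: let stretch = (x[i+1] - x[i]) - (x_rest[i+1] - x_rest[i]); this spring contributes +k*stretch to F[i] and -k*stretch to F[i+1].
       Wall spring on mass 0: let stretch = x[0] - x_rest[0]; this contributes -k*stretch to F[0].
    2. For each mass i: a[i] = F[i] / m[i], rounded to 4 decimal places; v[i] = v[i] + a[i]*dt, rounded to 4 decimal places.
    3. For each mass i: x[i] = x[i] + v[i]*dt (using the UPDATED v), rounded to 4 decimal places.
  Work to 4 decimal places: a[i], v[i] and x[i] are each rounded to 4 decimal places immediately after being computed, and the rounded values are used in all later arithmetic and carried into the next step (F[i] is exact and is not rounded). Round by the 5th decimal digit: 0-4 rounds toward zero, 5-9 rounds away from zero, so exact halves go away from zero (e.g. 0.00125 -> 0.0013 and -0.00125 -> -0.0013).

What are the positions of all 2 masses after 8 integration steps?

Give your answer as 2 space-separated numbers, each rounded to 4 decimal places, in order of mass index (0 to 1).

Answer: 2.7779 4.9411

Derivation:
Step 0: x=[4.0000 4.0000] v=[0.0000 0.0000]
Step 1: x=[3.9600 4.0300] v=[-0.4000 0.3000]
Step 2: x=[3.8811 4.0893] v=[-0.7890 0.5930]
Step 3: x=[3.7655 4.1765] v=[-1.1563 0.8722]
Step 4: x=[3.6163 4.2896] v=[-1.4918 1.1311]
Step 5: x=[3.4377 4.4260] v=[-1.7861 1.3638]
Step 6: x=[3.2346 4.5825] v=[-2.0310 1.5650]
Step 7: x=[3.0126 4.7555] v=[-2.2197 1.7302]
Step 8: x=[2.7779 4.9411] v=[-2.3467 1.8559]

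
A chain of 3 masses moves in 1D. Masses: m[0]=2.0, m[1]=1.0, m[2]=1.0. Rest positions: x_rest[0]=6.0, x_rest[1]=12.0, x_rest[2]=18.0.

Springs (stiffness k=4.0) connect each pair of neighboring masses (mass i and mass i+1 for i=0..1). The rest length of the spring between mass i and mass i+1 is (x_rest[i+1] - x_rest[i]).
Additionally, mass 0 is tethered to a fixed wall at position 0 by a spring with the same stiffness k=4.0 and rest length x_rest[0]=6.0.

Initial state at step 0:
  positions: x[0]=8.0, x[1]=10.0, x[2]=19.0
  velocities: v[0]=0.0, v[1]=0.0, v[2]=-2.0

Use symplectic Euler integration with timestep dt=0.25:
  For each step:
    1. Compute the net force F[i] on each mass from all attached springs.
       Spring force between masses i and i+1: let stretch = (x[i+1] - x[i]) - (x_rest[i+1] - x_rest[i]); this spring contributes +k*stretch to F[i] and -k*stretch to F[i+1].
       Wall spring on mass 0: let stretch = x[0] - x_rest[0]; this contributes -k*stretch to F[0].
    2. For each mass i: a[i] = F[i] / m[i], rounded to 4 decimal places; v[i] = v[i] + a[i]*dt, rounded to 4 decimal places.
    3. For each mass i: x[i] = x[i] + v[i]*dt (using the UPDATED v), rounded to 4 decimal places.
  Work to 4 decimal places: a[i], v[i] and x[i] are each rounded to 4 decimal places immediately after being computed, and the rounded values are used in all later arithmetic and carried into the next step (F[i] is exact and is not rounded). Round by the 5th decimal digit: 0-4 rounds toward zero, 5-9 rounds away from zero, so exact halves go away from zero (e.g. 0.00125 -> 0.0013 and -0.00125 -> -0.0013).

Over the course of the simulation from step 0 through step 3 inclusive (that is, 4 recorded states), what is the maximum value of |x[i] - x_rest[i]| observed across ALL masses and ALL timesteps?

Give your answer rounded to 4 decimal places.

Answer: 2.7266

Derivation:
Step 0: x=[8.0000 10.0000 19.0000] v=[0.0000 0.0000 -2.0000]
Step 1: x=[7.2500 11.7500 17.7500] v=[-3.0000 7.0000 -5.0000]
Step 2: x=[6.1563 13.8750 16.5000] v=[-4.3750 8.5000 -5.0000]
Step 3: x=[5.2579 14.7266 16.0938] v=[-3.5938 3.4063 -1.6250]
Max displacement = 2.7266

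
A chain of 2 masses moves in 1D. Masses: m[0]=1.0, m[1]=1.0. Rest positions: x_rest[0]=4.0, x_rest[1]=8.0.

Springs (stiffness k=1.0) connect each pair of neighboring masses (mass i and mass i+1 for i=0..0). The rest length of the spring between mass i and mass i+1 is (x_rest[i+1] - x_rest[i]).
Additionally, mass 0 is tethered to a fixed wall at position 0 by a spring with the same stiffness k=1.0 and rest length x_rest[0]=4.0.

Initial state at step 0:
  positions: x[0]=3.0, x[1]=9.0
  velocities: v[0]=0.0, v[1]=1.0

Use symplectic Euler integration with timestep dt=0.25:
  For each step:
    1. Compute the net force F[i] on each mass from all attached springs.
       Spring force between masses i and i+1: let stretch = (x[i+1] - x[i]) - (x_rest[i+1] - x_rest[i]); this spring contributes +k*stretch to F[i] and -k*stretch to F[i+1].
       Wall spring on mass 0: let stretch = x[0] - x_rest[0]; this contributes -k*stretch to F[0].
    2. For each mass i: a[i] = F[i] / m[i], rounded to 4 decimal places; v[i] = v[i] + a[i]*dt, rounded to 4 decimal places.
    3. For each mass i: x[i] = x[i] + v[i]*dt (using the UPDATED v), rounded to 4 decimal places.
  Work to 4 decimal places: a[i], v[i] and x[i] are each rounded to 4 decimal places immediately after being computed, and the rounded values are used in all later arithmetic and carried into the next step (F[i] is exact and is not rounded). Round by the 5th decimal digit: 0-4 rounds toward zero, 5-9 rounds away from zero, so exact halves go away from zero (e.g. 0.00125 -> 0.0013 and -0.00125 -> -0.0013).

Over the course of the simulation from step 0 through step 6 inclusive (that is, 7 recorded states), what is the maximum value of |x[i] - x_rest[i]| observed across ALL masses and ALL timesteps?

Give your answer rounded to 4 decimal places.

Answer: 1.5440

Derivation:
Step 0: x=[3.0000 9.0000] v=[0.0000 1.0000]
Step 1: x=[3.1875 9.1250] v=[0.7500 0.5000]
Step 2: x=[3.5469 9.1289] v=[1.4375 0.0156]
Step 3: x=[4.0335 9.0339] v=[1.9463 -0.3799]
Step 4: x=[4.5805 8.8764] v=[2.1880 -0.6300]
Step 5: x=[5.1097 8.7004] v=[2.1169 -0.7040]
Step 6: x=[5.5440 8.5500] v=[1.7372 -0.6017]
Max displacement = 1.5440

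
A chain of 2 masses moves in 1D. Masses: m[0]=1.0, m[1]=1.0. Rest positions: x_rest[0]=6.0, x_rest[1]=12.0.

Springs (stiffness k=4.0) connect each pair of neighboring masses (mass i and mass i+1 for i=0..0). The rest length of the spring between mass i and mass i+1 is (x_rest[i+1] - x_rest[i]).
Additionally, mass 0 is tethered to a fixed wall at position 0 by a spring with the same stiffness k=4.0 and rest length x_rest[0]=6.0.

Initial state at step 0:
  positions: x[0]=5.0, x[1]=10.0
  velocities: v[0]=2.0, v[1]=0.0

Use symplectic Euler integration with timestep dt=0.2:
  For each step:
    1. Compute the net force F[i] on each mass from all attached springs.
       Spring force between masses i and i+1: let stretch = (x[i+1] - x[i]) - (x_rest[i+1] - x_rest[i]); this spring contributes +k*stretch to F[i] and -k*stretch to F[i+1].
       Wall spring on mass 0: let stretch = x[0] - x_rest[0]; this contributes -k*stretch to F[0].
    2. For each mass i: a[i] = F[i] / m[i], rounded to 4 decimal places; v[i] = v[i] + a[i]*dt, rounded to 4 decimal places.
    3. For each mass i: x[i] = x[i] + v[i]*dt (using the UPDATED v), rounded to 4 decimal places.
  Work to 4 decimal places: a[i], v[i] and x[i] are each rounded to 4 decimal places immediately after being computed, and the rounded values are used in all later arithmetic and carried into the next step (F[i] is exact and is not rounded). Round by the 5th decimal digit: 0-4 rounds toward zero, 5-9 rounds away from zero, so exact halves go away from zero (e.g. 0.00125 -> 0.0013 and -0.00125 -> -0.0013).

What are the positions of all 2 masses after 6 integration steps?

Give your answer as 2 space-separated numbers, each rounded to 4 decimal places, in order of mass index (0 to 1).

Answer: 6.0784 13.0619

Derivation:
Step 0: x=[5.0000 10.0000] v=[2.0000 0.0000]
Step 1: x=[5.4000 10.1600] v=[2.0000 0.8000]
Step 2: x=[5.6976 10.5184] v=[1.4880 1.7920]
Step 3: x=[5.8549 11.0655] v=[0.7866 2.7354]
Step 4: x=[5.9091 11.7389] v=[0.2712 3.3669]
Step 5: x=[5.9507 12.4395] v=[0.2078 3.5031]
Step 6: x=[6.0784 13.0619] v=[0.6383 3.1121]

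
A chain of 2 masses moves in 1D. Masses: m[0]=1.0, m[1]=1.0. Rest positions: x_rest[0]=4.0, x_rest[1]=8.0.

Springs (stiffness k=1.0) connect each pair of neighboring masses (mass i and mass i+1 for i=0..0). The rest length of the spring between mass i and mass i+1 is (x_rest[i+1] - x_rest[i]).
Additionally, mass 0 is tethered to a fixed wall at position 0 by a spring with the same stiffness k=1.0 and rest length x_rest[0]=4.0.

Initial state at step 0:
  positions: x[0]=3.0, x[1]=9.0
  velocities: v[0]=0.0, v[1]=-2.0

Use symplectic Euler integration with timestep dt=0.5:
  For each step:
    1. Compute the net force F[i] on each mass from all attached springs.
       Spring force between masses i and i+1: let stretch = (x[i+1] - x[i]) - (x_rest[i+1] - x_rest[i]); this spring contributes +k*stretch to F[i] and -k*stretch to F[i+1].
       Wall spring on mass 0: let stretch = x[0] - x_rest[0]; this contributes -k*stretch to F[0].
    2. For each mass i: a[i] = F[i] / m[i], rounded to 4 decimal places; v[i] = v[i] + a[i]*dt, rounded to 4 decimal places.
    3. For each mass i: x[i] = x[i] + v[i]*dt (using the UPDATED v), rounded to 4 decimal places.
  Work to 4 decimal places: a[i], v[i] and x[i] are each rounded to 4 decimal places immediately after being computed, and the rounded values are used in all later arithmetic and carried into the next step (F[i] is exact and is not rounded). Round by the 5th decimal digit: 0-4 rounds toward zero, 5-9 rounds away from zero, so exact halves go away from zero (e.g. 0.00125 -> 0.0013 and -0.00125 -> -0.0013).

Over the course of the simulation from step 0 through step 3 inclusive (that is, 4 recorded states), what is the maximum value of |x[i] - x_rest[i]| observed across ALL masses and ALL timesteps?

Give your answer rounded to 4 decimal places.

Step 0: x=[3.0000 9.0000] v=[0.0000 -2.0000]
Step 1: x=[3.7500 7.5000] v=[1.5000 -3.0000]
Step 2: x=[4.5000 6.0625] v=[1.5000 -2.8750]
Step 3: x=[4.5157 5.2344] v=[0.0313 -1.6563]
Max displacement = 2.7656

Answer: 2.7656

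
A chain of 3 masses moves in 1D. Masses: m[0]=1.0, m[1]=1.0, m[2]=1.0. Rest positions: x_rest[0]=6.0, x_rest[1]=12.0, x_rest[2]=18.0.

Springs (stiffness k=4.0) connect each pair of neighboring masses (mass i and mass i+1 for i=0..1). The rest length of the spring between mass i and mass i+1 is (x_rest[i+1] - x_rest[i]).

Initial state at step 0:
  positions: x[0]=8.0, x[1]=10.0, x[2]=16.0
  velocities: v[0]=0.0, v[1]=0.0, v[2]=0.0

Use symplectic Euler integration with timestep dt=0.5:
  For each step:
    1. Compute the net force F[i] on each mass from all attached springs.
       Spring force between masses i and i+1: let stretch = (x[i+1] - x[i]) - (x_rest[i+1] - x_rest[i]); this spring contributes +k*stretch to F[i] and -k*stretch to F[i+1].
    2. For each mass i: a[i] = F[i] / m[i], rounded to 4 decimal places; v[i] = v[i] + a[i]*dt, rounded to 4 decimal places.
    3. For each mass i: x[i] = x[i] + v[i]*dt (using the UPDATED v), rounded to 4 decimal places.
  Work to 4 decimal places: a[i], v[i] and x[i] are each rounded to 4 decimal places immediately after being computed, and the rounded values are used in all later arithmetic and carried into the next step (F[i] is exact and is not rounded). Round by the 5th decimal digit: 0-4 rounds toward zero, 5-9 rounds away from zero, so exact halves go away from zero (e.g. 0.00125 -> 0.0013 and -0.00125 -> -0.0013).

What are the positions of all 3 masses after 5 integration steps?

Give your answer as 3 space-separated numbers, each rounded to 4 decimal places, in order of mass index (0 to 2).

Answer: 8.0000 10.0000 16.0000

Derivation:
Step 0: x=[8.0000 10.0000 16.0000] v=[0.0000 0.0000 0.0000]
Step 1: x=[4.0000 14.0000 16.0000] v=[-8.0000 8.0000 0.0000]
Step 2: x=[4.0000 10.0000 20.0000] v=[0.0000 -8.0000 8.0000]
Step 3: x=[4.0000 10.0000 20.0000] v=[0.0000 0.0000 0.0000]
Step 4: x=[4.0000 14.0000 16.0000] v=[0.0000 8.0000 -8.0000]
Step 5: x=[8.0000 10.0000 16.0000] v=[8.0000 -8.0000 0.0000]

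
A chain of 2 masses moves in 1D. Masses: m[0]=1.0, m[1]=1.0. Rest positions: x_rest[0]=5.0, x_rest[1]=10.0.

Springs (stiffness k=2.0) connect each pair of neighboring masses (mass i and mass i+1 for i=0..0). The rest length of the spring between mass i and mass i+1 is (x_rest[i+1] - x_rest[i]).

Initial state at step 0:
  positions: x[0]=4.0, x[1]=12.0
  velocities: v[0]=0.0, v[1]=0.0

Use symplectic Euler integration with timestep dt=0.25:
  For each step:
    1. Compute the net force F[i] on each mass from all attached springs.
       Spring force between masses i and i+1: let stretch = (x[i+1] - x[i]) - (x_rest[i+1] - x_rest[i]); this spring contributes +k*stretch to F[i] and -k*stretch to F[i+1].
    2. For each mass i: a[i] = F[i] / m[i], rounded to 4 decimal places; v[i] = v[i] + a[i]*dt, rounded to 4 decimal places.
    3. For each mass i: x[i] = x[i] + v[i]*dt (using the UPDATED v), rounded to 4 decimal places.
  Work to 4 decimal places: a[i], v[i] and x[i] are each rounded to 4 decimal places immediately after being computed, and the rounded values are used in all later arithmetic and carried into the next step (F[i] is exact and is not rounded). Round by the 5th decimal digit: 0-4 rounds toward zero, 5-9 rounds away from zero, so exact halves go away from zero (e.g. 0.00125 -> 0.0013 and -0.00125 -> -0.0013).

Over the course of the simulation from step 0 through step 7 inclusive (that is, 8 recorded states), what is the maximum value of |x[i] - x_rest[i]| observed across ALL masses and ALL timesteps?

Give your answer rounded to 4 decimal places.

Answer: 2.0335

Derivation:
Step 0: x=[4.0000 12.0000] v=[0.0000 0.0000]
Step 1: x=[4.3750 11.6250] v=[1.5000 -1.5000]
Step 2: x=[5.0313 10.9688] v=[2.6250 -2.6250]
Step 3: x=[5.8048 10.1954] v=[3.0938 -3.0938]
Step 4: x=[6.5021 9.4981] v=[2.7891 -2.7891]
Step 5: x=[6.9489 9.0513] v=[1.7871 -1.7871]
Step 6: x=[7.0335 8.9667] v=[0.3383 -0.3383]
Step 7: x=[6.7347 9.2655] v=[-1.1951 1.1951]
Max displacement = 2.0335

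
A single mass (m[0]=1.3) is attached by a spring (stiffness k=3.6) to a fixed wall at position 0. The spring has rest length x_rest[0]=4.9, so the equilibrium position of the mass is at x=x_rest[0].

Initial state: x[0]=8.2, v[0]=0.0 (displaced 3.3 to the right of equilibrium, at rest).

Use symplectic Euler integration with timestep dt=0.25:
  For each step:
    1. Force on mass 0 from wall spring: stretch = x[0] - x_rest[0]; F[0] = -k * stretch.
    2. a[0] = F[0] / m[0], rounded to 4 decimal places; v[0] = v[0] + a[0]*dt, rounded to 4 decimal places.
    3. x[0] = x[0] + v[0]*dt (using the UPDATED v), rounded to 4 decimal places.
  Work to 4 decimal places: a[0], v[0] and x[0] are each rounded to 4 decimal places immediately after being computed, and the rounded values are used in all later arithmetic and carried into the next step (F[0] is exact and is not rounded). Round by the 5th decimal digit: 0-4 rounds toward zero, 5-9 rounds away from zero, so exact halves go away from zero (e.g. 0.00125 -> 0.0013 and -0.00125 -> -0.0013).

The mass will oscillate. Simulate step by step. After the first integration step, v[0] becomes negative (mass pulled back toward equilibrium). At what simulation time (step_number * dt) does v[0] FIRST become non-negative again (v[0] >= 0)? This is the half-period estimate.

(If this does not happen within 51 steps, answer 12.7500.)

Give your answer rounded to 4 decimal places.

Step 0: x=[8.2000] v=[0.0000]
Step 1: x=[7.6289] v=[-2.2846]
Step 2: x=[6.5854] v=[-4.1739]
Step 3: x=[5.2502] v=[-5.3407]
Step 4: x=[3.8544] v=[-5.5832]
Step 5: x=[2.6396] v=[-4.8593]
Step 6: x=[1.8160] v=[-3.2944]
Step 7: x=[1.5262] v=[-1.1593]
Step 8: x=[1.8203] v=[1.1764]
First v>=0 after going negative at step 8, time=2.0000

Answer: 2.0000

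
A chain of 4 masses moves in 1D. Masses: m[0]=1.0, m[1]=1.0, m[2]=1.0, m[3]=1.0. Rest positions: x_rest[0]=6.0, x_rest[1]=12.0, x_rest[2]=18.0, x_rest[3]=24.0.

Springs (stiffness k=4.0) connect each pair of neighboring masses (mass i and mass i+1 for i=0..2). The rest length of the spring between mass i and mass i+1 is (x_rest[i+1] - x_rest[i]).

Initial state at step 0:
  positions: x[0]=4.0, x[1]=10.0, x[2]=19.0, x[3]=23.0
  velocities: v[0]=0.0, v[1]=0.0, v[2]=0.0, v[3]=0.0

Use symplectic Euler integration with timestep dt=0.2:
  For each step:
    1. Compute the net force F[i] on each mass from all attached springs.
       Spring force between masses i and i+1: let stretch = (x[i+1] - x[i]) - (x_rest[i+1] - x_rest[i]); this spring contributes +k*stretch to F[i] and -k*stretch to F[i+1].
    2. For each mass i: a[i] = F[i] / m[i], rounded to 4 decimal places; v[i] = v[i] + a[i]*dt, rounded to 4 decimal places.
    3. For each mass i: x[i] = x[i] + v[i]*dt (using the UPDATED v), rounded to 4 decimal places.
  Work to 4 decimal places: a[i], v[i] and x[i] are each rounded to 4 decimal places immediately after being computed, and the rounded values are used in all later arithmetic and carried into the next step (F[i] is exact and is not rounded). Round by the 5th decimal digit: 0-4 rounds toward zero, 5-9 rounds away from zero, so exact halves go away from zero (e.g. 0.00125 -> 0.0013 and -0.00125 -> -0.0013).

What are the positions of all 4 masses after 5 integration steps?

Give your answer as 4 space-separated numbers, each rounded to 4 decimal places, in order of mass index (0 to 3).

Step 0: x=[4.0000 10.0000 19.0000 23.0000] v=[0.0000 0.0000 0.0000 0.0000]
Step 1: x=[4.0000 10.4800 18.2000 23.3200] v=[0.0000 2.4000 -4.0000 1.6000]
Step 2: x=[4.0768 11.1584 16.9840 23.7808] v=[0.3840 3.3920 -6.0800 2.3040]
Step 3: x=[4.3267 11.6358 15.9234 24.1141] v=[1.2493 2.3872 -5.3030 1.6666]
Step 4: x=[4.7860 11.6298 15.4873 24.0969] v=[2.2966 -0.0300 -2.1805 -0.0860]
Step 5: x=[5.3803 11.1460 15.8115 23.6622] v=[2.9716 -2.4190 1.6212 -2.1737]

Answer: 5.3803 11.1460 15.8115 23.6622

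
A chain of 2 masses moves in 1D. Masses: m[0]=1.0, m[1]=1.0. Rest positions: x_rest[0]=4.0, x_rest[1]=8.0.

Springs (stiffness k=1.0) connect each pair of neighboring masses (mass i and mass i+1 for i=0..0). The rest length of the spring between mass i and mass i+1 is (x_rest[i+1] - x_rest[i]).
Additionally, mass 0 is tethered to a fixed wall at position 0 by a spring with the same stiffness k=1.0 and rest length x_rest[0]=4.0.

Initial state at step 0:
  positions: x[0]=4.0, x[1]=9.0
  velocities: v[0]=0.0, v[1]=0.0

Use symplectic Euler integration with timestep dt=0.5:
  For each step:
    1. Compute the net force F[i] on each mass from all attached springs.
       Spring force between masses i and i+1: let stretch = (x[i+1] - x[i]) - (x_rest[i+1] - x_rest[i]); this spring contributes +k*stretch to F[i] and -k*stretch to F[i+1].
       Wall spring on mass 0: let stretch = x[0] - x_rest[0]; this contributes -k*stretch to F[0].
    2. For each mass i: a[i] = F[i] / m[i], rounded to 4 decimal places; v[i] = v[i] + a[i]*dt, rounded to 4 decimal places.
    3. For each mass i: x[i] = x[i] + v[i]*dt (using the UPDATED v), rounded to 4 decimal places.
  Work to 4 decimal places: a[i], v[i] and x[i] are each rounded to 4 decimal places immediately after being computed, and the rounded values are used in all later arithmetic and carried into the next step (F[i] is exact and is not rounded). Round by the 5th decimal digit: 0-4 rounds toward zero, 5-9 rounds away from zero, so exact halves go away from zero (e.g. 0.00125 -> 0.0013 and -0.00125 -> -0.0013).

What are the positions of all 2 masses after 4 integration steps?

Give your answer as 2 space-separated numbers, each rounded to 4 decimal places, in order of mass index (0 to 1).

Step 0: x=[4.0000 9.0000] v=[0.0000 0.0000]
Step 1: x=[4.2500 8.7500] v=[0.5000 -0.5000]
Step 2: x=[4.5625 8.3750] v=[0.6250 -0.7500]
Step 3: x=[4.6875 8.0469] v=[0.2500 -0.6563]
Step 4: x=[4.4805 7.8789] v=[-0.4141 -0.3360]

Answer: 4.4805 7.8789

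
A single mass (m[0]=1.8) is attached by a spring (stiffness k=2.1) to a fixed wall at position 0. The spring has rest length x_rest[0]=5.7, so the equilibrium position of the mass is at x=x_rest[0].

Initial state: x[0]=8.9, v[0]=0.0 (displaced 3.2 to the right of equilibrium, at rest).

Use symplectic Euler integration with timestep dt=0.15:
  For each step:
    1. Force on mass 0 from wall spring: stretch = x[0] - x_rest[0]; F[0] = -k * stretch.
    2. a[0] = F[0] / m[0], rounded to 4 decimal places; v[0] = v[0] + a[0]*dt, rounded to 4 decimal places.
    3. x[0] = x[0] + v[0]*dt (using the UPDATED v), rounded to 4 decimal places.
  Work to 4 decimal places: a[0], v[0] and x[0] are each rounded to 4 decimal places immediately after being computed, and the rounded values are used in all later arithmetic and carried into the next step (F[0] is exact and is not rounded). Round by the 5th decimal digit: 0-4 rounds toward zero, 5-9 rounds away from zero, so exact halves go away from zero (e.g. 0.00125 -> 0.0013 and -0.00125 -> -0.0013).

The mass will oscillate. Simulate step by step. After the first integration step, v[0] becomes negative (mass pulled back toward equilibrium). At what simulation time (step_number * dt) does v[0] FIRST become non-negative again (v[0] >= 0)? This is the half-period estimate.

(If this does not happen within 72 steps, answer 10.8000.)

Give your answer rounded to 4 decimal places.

Step 0: x=[8.9000] v=[0.0000]
Step 1: x=[8.8160] v=[-0.5600]
Step 2: x=[8.6502] v=[-1.1053]
Step 3: x=[8.4070] v=[-1.6216]
Step 4: x=[8.0927] v=[-2.0953]
Step 5: x=[7.7156] v=[-2.5140]
Step 6: x=[7.2856] v=[-2.8667]
Step 7: x=[6.8140] v=[-3.1442]
Step 8: x=[6.3131] v=[-3.3392]
Step 9: x=[5.7961] v=[-3.4465]
Step 10: x=[5.2766] v=[-3.4633]
Step 11: x=[4.7682] v=[-3.3892]
Step 12: x=[4.2843] v=[-3.2261]
Step 13: x=[3.8376] v=[-2.9783]
Step 14: x=[3.4397] v=[-2.6524]
Step 15: x=[3.1012] v=[-2.2569]
Step 16: x=[2.8309] v=[-1.8021]
Step 17: x=[2.6359] v=[-1.3000]
Step 18: x=[2.5213] v=[-0.7638]
Step 19: x=[2.4902] v=[-0.2075]
Step 20: x=[2.5433] v=[0.3542]
First v>=0 after going negative at step 20, time=3.0000

Answer: 3.0000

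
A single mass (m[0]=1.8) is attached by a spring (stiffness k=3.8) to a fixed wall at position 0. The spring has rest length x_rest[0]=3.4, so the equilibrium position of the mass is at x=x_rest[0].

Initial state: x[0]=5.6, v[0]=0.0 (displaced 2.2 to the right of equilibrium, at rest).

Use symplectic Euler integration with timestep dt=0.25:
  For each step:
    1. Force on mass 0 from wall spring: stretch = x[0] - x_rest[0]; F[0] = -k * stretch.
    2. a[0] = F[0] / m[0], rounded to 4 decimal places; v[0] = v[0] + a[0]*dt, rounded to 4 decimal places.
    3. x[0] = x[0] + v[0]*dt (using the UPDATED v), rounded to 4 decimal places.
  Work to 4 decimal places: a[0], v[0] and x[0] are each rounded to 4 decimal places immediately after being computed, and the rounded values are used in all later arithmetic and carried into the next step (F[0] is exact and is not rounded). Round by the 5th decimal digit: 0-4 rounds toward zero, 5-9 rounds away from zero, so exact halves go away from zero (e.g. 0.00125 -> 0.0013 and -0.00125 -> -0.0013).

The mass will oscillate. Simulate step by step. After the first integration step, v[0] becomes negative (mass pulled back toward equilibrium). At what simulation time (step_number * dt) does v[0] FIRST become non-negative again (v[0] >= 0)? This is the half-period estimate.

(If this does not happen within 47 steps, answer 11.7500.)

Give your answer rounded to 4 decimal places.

Step 0: x=[5.6000] v=[0.0000]
Step 1: x=[5.3097] v=[-1.1611]
Step 2: x=[4.7675] v=[-2.1690]
Step 3: x=[4.0448] v=[-2.8907]
Step 4: x=[3.2371] v=[-3.2310]
Step 5: x=[2.4509] v=[-3.1450]
Step 6: x=[1.7899] v=[-2.6441]
Step 7: x=[1.3413] v=[-1.7943]
Step 8: x=[1.1644] v=[-0.7078]
Step 9: x=[1.2824] v=[0.4721]
First v>=0 after going negative at step 9, time=2.2500

Answer: 2.2500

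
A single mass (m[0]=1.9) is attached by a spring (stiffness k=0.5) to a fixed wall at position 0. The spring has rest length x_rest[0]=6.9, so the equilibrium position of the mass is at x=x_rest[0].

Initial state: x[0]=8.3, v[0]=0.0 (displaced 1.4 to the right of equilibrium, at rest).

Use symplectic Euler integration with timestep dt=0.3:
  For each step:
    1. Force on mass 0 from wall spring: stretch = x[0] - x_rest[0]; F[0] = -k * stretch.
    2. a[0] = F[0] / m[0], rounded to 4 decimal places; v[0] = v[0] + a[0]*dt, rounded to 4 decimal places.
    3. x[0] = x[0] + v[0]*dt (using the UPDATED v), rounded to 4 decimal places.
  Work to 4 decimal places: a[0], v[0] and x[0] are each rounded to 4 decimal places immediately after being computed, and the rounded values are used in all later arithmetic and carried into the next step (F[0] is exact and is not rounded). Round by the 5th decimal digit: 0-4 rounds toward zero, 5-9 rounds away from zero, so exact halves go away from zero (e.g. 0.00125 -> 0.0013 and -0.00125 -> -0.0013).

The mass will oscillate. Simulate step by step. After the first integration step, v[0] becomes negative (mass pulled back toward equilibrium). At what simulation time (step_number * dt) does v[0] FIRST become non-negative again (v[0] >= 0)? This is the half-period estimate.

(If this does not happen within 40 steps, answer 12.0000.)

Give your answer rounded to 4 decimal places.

Answer: 6.3000

Derivation:
Step 0: x=[8.3000] v=[0.0000]
Step 1: x=[8.2669] v=[-0.1105]
Step 2: x=[8.2014] v=[-0.2184]
Step 3: x=[8.1050] v=[-0.3212]
Step 4: x=[7.9801] v=[-0.4163]
Step 5: x=[7.8296] v=[-0.5016]
Step 6: x=[7.6571] v=[-0.5750]
Step 7: x=[7.4667] v=[-0.6348]
Step 8: x=[7.2629] v=[-0.6795]
Step 9: x=[7.0504] v=[-0.7082]
Step 10: x=[6.8344] v=[-0.7201]
Step 11: x=[6.6199] v=[-0.7149]
Step 12: x=[6.4121] v=[-0.6928]
Step 13: x=[6.2158] v=[-0.6543]
Step 14: x=[6.0357] v=[-0.6003]
Step 15: x=[5.8761] v=[-0.5321]
Step 16: x=[5.7407] v=[-0.4513]
Step 17: x=[5.6328] v=[-0.3598]
Step 18: x=[5.5549] v=[-0.2598]
Step 19: x=[5.5088] v=[-0.1536]
Step 20: x=[5.4957] v=[-0.0438]
Step 21: x=[5.5158] v=[0.0671]
First v>=0 after going negative at step 21, time=6.3000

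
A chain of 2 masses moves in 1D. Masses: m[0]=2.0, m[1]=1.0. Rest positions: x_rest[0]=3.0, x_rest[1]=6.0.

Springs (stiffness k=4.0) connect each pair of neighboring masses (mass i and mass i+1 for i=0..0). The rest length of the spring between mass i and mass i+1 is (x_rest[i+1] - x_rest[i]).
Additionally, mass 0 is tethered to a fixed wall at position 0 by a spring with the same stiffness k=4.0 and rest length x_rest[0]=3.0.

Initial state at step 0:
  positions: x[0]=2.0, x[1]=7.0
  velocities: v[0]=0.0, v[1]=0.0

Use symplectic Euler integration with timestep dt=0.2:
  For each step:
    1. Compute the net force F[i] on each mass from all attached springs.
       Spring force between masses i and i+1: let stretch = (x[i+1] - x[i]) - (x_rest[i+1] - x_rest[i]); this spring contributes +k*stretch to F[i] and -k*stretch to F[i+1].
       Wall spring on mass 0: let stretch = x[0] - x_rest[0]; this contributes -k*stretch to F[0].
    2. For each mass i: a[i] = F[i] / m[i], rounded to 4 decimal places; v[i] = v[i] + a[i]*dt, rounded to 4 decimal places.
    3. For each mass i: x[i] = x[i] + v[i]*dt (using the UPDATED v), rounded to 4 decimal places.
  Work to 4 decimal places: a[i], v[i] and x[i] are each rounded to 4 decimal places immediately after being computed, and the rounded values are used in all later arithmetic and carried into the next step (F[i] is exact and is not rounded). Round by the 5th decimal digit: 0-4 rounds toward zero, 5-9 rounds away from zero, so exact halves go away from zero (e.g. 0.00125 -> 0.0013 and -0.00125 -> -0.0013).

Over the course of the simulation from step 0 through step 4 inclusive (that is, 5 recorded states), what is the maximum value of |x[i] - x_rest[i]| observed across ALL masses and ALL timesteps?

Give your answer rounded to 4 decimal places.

Step 0: x=[2.0000 7.0000] v=[0.0000 0.0000]
Step 1: x=[2.2400 6.6800] v=[1.2000 -1.6000]
Step 2: x=[2.6560 6.1296] v=[2.0800 -2.7520]
Step 3: x=[3.1374 5.5034] v=[2.4070 -3.1309]
Step 4: x=[3.5571 4.9787] v=[2.0984 -2.6237]
Max displacement = 1.0213

Answer: 1.0213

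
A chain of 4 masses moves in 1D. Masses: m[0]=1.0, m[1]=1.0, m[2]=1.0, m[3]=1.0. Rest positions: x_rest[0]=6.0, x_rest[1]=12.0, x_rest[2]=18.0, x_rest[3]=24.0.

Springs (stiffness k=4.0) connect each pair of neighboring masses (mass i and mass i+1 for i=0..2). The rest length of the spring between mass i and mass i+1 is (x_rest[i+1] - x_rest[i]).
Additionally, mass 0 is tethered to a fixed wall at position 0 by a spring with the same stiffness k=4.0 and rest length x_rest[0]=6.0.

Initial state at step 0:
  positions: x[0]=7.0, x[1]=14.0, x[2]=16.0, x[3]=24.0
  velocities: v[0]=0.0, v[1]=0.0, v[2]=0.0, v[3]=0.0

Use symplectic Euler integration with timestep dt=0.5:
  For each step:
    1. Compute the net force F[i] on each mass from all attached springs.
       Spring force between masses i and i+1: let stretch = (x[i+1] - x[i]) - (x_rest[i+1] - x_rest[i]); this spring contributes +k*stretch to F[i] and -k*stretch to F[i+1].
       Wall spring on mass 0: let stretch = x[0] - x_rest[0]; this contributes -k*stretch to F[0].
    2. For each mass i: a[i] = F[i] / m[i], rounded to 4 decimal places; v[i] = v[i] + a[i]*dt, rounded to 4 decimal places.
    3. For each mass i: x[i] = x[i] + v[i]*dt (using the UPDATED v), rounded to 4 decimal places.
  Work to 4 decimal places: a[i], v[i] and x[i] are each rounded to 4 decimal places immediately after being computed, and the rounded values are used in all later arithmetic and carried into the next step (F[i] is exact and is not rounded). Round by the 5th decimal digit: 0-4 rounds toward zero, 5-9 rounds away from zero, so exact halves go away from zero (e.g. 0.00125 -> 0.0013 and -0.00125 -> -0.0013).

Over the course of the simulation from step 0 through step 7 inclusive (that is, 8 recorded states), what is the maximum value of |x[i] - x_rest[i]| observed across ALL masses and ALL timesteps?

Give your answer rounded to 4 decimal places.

Step 0: x=[7.0000 14.0000 16.0000 24.0000] v=[0.0000 0.0000 0.0000 0.0000]
Step 1: x=[7.0000 9.0000 22.0000 22.0000] v=[0.0000 -10.0000 12.0000 -4.0000]
Step 2: x=[2.0000 15.0000 15.0000 26.0000] v=[-10.0000 12.0000 -14.0000 8.0000]
Step 3: x=[8.0000 8.0000 19.0000 25.0000] v=[12.0000 -14.0000 8.0000 -2.0000]
Step 4: x=[6.0000 12.0000 18.0000 24.0000] v=[-4.0000 8.0000 -2.0000 -2.0000]
Step 5: x=[4.0000 16.0000 17.0000 23.0000] v=[-4.0000 8.0000 -2.0000 -2.0000]
Step 6: x=[10.0000 9.0000 21.0000 22.0000] v=[12.0000 -14.0000 8.0000 -2.0000]
Step 7: x=[5.0000 15.0000 14.0000 26.0000] v=[-10.0000 12.0000 -14.0000 8.0000]
Max displacement = 4.0000

Answer: 4.0000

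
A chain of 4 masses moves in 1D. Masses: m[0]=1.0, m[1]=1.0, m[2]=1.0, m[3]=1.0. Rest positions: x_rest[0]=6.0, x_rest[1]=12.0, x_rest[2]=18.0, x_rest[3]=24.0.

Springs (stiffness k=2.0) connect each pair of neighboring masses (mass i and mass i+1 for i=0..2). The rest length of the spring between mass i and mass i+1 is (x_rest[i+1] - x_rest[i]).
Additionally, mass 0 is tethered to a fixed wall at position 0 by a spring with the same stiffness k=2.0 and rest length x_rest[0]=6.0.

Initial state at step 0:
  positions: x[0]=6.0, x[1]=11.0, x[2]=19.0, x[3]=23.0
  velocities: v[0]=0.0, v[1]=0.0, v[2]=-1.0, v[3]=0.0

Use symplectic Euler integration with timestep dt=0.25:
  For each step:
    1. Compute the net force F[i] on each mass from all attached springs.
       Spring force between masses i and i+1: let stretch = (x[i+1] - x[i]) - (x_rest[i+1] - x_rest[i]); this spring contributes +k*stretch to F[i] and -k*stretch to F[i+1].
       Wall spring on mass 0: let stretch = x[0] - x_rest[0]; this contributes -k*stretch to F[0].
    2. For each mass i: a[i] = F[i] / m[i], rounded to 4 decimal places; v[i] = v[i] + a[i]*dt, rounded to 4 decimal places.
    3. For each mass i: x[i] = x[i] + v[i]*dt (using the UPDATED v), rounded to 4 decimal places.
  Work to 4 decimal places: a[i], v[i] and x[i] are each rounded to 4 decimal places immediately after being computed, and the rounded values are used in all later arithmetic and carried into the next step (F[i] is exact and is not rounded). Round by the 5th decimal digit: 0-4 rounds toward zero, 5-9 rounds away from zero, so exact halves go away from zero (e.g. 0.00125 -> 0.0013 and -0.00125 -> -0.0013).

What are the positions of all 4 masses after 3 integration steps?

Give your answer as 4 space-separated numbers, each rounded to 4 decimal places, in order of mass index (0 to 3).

Answer: 5.5957 12.3594 16.4082 23.9551

Derivation:
Step 0: x=[6.0000 11.0000 19.0000 23.0000] v=[0.0000 0.0000 -1.0000 0.0000]
Step 1: x=[5.8750 11.3750 18.2500 23.2500] v=[-0.5000 1.5000 -3.0000 1.0000]
Step 2: x=[5.7031 11.9219 17.2656 23.6250] v=[-0.6875 2.1875 -3.9375 1.5000]
Step 3: x=[5.5957 12.3594 16.4082 23.9551] v=[-0.4297 1.7500 -3.4297 1.3203]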